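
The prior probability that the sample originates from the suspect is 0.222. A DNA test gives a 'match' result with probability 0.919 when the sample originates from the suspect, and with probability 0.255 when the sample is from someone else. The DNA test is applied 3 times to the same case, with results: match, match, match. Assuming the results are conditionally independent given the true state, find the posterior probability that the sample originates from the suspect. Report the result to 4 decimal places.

With H the event that the sample originates from the suspect, the joint likelihood of the observed sequence is P(data|H) = 0.919·0.919·0.919 = 0.77615 and P(data|¬H) = 0.255·0.255·0.255 = 0.016581.
Bayes: P(H|data) = 0.222·0.77615 / (0.222·0.77615 + 0.778·0.016581) = 0.17231/0.18521 = 0.9303.

Posterior P(H) ≈ 0.9303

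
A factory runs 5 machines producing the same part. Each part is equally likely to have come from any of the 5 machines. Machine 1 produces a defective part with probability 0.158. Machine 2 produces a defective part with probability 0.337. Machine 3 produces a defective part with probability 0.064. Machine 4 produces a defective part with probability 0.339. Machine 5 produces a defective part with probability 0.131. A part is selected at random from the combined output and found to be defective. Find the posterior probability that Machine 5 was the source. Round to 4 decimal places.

Tabulate prior·likelihood by source: [1] prior 0.2, lik 0.158, product 0.03160; [2] prior 0.2, lik 0.337, product 0.06740; [3] prior 0.2, lik 0.064, product 0.01280; [4] prior 0.2, lik 0.339, product 0.06780; [5] prior 0.2, lik 0.131, product 0.02620.
Normalizing constant = 0.20580; the posterior for Machine 5 is its product over the sum, 0.02620/0.20580 = 0.1273.

Posterior probability ≈ 0.1273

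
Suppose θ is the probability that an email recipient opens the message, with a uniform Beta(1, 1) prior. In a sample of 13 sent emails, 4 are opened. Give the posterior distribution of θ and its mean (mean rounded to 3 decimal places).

Posterior: Beta(5, 10); mean ≈ 0.333

Observing 4 successes and 9 failures updates Beta(1, 1) by adding the success and failure counts to the two shape parameters: α = 1+4 = 5, β = 1+9 = 10.
Posterior mean = α/(α+β) = 5/15 = 0.333.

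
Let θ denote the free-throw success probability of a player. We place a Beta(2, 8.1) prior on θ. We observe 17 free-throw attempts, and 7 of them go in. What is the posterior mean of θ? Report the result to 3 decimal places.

The binomial likelihood is conjugate to the Beta prior: with 7 successes and 10 failures, the posterior is Beta(2+7, 8.1+10) = Beta(9, 18.1).
Posterior mean = α/(α+β) = 9/27.1 = 0.332.

Posterior mean ≈ 0.332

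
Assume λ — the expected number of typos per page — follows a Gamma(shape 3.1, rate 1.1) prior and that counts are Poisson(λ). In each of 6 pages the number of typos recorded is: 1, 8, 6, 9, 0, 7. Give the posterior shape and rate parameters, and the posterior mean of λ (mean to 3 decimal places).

Posterior: Gamma(shape=34.1, rate=7.1); mean ≈ 4.803

Total count ∑xᵢ = 31 over n = 6 pages.
Gamma is conjugate to the Poisson likelihood: posterior is Gamma(shape = 3.1+31 = 34.1, rate = 1.1+6 = 7.1).
Posterior mean = shape/rate = 34.1/7.1 = 4.803.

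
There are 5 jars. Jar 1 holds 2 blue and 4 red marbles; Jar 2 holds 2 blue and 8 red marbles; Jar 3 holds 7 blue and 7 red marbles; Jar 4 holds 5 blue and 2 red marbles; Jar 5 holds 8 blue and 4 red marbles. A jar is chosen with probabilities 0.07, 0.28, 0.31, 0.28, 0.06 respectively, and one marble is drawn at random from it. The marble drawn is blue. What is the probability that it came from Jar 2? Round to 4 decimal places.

Tabulate prior·likelihood by source: [1] prior 0.07, lik 0.3333, product 0.02333; [2] prior 0.28, lik 0.2, product 0.05600; [3] prior 0.31, lik 0.5, product 0.1550; [4] prior 0.28, lik 0.7143, product 0.2000; [5] prior 0.06, lik 0.6667, product 0.04000.
Normalizing constant = 0.47433; the posterior for Jar 2 is its product over the sum, 0.05600/0.47433 = 0.1181.

Posterior probability ≈ 0.1181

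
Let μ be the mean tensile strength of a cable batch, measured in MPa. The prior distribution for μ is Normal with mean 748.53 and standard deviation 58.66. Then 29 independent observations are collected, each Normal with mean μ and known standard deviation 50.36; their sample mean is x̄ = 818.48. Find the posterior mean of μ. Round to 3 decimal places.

With known σ, the Normal prior is conjugate. Weight on the data is w = (n/σ²)/(n/σ² + 1/τ₀²) = 0.0114347/(0.0114347+0.00029061) = 0.97521.
Posterior mean = w·x̄ + (1−w)·μ₀ = 0.97521·818.48 + 0.024785·748.53 = 816.746.

Posterior mean ≈ 816.746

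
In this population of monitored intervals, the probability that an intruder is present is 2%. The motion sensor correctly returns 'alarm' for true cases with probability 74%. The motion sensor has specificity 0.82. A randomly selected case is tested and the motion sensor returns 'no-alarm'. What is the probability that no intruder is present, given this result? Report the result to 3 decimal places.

P(¬H | E) ≈ 0.994

Write H for 'an intruder is present'. Prior odds H:¬H = 0.02/0.98 = 0.020408. For the 'no-alarm' outcome, the likelihood ratio is 0.26/0.82 = 0.31707.
Posterior odds = 0.020408 × 0.31707 = 0.0064709, so P(H|E) = 0.0064709/(1+0.0064709) = 0.006. Then P(¬H|E) = 1 − 0.006 = 0.994.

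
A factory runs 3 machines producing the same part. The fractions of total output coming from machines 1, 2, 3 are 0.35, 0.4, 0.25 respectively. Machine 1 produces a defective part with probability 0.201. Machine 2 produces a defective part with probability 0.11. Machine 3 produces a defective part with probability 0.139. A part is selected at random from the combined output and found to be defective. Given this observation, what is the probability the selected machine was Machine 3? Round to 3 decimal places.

P(defective|M1) = 0.201; P(defective|M2) = 0.11; P(defective|M3) = 0.139.
Prior × likelihood for each source: 0.35·0.201=0.07035, 0.4·0.11=0.04400, 0.25·0.139=0.03475. Summing gives P(defective) = 0.14910.
P(Machine 3 | defective) = 0.03475 / 0.14910 = 0.233.

Posterior probability ≈ 0.233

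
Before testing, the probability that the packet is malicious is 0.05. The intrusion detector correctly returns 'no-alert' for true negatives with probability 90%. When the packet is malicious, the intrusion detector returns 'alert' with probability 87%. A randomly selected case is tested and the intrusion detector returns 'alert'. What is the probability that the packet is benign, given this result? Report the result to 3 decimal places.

P(¬H | E) ≈ 0.686

Let H be the event that the packet is malicious. P(H) = 0.05, so P(¬H) = 0.95. With E the 'alert' result, P(E|H) = 0.87 and P(E|¬H) = 0.1.
P(E) = 0.87·0.05 + 0.1·0.95 = 0.043500 + 0.095000 = 0.13850.
By Bayes' theorem, P(H|E) = 0.043500 / 0.13850 = 0.314. Hence P(¬H|E) = 1 − 0.314 = 0.686.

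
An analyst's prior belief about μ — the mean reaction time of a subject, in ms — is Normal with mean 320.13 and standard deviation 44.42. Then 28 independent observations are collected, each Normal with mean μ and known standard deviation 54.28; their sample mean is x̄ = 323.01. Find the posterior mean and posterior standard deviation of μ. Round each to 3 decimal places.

With known σ, the Normal prior is conjugate. Weight on the data is w = (n/σ²)/(n/σ² + 1/τ₀²) = 0.00950339/(0.00950339+0.00050681) = 0.94937.
Posterior mean = w·x̄ + (1−w)·μ₀ = 0.94937·323.01 + 0.050629·320.13 = 322.864. Posterior variance = 1/(0.00950339+0.00050681) = 99.8982, so SD = 9.995.

Posterior mean ≈ 322.864; posterior SD ≈ 9.995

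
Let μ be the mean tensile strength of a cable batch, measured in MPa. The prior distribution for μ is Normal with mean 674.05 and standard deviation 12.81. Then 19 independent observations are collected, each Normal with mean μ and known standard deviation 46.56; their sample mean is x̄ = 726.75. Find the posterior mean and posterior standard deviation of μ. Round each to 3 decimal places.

With known σ, the Normal prior is conjugate. Weight on the data is w = (n/σ²)/(n/σ² + 1/τ₀²) = 0.00876451/(0.00876451+0.00609399) = 0.58987.
Posterior mean = w·x̄ + (1−w)·μ₀ = 0.58987·726.75 + 0.41013·674.05 = 705.136. Posterior variance = 1/(0.00876451+0.00609399) = 67.3015, so SD = 8.204.

Posterior mean ≈ 705.136; posterior SD ≈ 8.204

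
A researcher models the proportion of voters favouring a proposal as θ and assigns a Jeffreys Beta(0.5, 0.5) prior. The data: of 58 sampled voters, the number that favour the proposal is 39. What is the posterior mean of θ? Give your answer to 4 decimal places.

Observing 39 successes and 19 failures updates Beta(0.5, 0.5) by adding the success and failure counts to the two shape parameters: α = 0.5+39 = 39.5, β = 0.5+19 = 19.5.
Posterior mean = α/(α+β) = 39.5/59 = 0.6695.

Posterior mean ≈ 0.6695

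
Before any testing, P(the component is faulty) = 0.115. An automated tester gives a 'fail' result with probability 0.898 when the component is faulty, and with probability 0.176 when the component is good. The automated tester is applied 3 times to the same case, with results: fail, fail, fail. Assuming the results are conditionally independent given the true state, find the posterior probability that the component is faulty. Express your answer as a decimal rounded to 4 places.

Let H be the event that the component is faulty; start with P(H) = 0.115. P('fail'|H) = 0.898, P('fail'|¬H) = 0.176.
Update on result 1 ('fail'): P(H) ← 0.898·0.1150 / (0.898·0.1150 + 0.176·0.8850) = 0.10327/0.25903 = 0.3987.
Update on result 2 ('fail'): P(H) ← 0.898·0.3987 / (0.898·0.3987 + 0.176·0.6013) = 0.35801/0.46385 = 0.7718.
Update on result 3 ('fail'): P(H) ← 0.898·0.7718 / (0.898·0.7718 + 0.176·0.2282) = 0.69311/0.73327 = 0.9452.

Posterior P(H) ≈ 0.9452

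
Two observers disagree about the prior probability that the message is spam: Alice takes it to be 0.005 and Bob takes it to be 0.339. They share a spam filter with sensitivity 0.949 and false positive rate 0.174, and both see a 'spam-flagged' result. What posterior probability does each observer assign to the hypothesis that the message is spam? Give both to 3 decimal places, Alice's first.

Alice: 0.027; Bob: 0.737

P('+'|H) = 0.949, P('+'|¬H) = 0.174.
Alice: numerator 0.949·0.005 = 0.0047450; evidence = 0.0047450+0.174·0.995 = 0.17787; posterior = 0.027.
Bob: numerator 0.949·0.339 = 0.32171; evidence = 0.32171+0.174·0.661 = 0.43673; posterior = 0.737.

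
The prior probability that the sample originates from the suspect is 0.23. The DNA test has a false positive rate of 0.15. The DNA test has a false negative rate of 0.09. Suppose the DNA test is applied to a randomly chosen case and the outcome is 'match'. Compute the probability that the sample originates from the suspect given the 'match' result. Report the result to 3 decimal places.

Write H for 'the sample originates from the suspect'. Prior odds H:¬H = 0.23/0.77 = 0.29870. For the 'match' outcome, the likelihood ratio is 0.91/0.15 = 6.0667.
Posterior odds = 0.29870 × 6.0667 = 1.8121, so P(H|E) = 1.8121/(1+1.8121) = 0.644.

P(H | E) ≈ 0.644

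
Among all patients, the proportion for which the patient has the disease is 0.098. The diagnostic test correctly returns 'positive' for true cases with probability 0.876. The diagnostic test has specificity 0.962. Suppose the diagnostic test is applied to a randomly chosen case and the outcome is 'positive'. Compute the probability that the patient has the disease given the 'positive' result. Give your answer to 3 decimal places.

Let H be the event that the patient has the disease. P(H) = 0.098, so P(¬H) = 0.902. With E the 'positive' result, P(E|H) = 0.876 and P(E|¬H) = 0.038.
P(E) = 0.876·0.098 + 0.038·0.902 = 0.085848 + 0.034276 = 0.12012.
By Bayes' theorem, P(H|E) = 0.085848 / 0.12012 = 0.715.

P(H | E) ≈ 0.715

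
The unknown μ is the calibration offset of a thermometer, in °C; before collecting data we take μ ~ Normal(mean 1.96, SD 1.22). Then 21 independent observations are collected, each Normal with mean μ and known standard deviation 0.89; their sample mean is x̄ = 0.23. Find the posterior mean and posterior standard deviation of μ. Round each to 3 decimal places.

Prior precision 1/τ₀² = 1/1.22² = 0.671862; data precision n/σ² = 21/0.89² = 26.5118.
Posterior precision = 0.671862 + 26.5118 = 27.1837, giving posterior SD = 1/√27.1837 = 0.192.
Posterior mean = (0.671862·1.96 + 26.5118·0.23) / 27.1837 = 0.273.

Posterior mean ≈ 0.273; posterior SD ≈ 0.192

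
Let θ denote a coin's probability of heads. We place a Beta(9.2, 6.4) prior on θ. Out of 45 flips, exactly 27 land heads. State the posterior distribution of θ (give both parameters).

Posterior: Beta(36.2, 24.4)

Observing 27 successes and 18 failures updates Beta(9.2, 6.4) by adding the success and failure counts to the two shape parameters: α = 9.2+27 = 36.2, β = 6.4+18 = 24.4.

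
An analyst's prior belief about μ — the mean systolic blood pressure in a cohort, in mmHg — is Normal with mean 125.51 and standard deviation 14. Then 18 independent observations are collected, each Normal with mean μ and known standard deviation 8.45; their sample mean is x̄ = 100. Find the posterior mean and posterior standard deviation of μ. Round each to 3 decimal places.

Prior precision 1/τ₀² = 1/14² = 0.00510204; data precision n/σ² = 18/8.45² = 0.252092.
Posterior precision = 0.00510204 + 0.252092 = 0.257194, giving posterior SD = 1/√0.257194 = 1.972.
Posterior mean = (0.00510204·125.51 + 0.252092·100) / 0.257194 = 100.506.

Posterior mean ≈ 100.506; posterior SD ≈ 1.972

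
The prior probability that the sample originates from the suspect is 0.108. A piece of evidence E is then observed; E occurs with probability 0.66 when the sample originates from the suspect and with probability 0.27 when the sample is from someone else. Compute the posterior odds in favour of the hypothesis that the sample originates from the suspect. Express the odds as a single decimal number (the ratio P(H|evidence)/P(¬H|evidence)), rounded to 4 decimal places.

Prior odds = 0.108/(1−0.108) = 0.12108. In log-odds, ln(0.12108) = -2.1113.
Add log likelihood ratio: ln(2.4444) = 0.89382.
Posterior log-odds = -1.2175, so posterior odds = exp(-1.2175) = 0.29596.

Posterior odds ≈ 0.2960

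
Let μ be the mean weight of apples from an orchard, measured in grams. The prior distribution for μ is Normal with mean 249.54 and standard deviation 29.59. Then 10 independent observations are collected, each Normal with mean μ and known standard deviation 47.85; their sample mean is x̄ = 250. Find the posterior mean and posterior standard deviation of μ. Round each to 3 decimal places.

Posterior mean ≈ 249.905; posterior SD ≈ 13.472

Prior precision 1/τ₀² = 1/29.59² = 0.00114212; data precision n/σ² = 10/47.85² = 0.00436753.
Posterior precision = 0.00114212 + 0.00436753 = 0.00550965, giving posterior SD = 1/√0.00550965 = 13.472.
Posterior mean = (0.00114212·249.54 + 0.00436753·250) / 0.00550965 = 249.905.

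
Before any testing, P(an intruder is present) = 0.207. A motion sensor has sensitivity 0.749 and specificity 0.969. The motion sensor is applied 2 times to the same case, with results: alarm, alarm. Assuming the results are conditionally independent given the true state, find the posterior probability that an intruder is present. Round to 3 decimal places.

With H the event that an intruder is present, the joint likelihood of the observed sequence is P(data|H) = 0.749·0.749 = 0.56100 and P(data|¬H) = 0.031·0.031 = 0.00096100.
Bayes: P(H|data) = 0.207·0.56100 / (0.207·0.56100 + 0.793·0.00096100) = 0.11613/0.11689 = 0.9935.

Posterior P(H) ≈ 0.993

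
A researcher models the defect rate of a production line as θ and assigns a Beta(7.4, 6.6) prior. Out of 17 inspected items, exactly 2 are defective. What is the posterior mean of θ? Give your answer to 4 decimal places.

Posterior mean ≈ 0.3032

Observing 2 successes and 15 failures updates Beta(7.4, 6.6) by adding the success and failure counts to the two shape parameters: α = 7.4+2 = 9.4, β = 6.6+15 = 21.6.
Posterior mean = α/(α+β) = 9.4/31 = 0.3032.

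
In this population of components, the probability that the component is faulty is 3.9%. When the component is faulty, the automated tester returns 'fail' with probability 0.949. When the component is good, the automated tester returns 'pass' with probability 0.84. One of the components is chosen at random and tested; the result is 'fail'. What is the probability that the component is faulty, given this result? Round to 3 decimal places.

Let H be the event that the component is faulty. P(H) = 0.039, so P(¬H) = 0.961. With E the 'fail' result, P(E|H) = 0.949 and P(E|¬H) = 0.16.
P(E) = 0.949·0.039 + 0.16·0.961 = 0.037011 + 0.15376 = 0.19077.
By Bayes' theorem, P(H|E) = 0.037011 / 0.19077 = 0.194.

P(H | E) ≈ 0.194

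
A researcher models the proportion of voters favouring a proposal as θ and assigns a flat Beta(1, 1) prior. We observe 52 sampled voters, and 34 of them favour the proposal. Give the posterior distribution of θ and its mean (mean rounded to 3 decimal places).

Posterior: Beta(35, 19); mean ≈ 0.648

Observing 34 successes and 18 failures updates Beta(1, 1) by adding the success and failure counts to the two shape parameters: α = 1+34 = 35, β = 1+18 = 19.
Posterior mean = α/(α+β) = 35/54 = 0.648.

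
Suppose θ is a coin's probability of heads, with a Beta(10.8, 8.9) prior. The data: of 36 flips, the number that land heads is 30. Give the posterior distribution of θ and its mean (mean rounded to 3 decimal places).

Observing 30 successes and 6 failures updates Beta(10.8, 8.9) by adding the success and failure counts to the two shape parameters: α = 10.8+30 = 40.8, β = 8.9+6 = 14.9.
E[θ | data] = 40.8/(40.8+14.9) = 0.732.

Posterior: Beta(40.8, 14.9); mean ≈ 0.732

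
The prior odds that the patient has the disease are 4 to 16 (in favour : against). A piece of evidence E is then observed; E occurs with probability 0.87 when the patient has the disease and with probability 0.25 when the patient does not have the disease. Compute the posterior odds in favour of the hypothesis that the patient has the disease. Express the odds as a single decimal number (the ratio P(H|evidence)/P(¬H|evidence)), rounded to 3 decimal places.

Posterior odds ≈ 0.870

Prior odds = 4/16 = 0.25000.
Likelihood ratio for E = 0.87/0.25 = 3.4800.
Posterior odds = prior odds × LR = 0.87000.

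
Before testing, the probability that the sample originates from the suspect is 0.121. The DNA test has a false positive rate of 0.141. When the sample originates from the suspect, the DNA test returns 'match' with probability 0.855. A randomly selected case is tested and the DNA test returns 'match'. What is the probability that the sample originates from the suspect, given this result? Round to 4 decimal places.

P(H | E) ≈ 0.4550

Write H for 'the sample originates from the suspect'. Prior odds H:¬H = 0.121/0.879 = 0.13766. For the 'match' outcome, the likelihood ratio is 0.855/0.141 = 6.0638.
Posterior odds = 0.13766 × 6.0638 = 0.83473, so P(H|E) = 0.83473/(1+0.83473) = 0.4550.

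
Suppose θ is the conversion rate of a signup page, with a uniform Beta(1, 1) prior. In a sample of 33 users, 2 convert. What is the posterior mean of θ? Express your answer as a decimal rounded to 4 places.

Observing 2 successes and 31 failures updates Beta(1, 1) by adding the success and failure counts to the two shape parameters: α = 1+2 = 3, β = 1+31 = 32.
Posterior mean = α/(α+β) = 3/35 = 0.0857.

Posterior mean ≈ 0.0857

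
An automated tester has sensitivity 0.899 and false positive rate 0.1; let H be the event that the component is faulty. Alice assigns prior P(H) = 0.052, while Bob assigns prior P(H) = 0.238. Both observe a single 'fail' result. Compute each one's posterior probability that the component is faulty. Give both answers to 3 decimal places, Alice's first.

Alice: 0.330; Bob: 0.737

P('+'|H) = 0.899, P('+'|¬H) = 0.1.
Alice: numerator 0.899·0.052 = 0.046748; evidence = 0.046748+0.1·0.948 = 0.14155; posterior = 0.330.
Bob: numerator 0.899·0.238 = 0.21396; evidence = 0.21396+0.1·0.762 = 0.29016; posterior = 0.737.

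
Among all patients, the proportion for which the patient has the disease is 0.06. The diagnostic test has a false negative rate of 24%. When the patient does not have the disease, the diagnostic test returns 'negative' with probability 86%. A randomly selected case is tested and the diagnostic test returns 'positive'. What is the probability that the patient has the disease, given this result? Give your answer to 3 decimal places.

P(H | E) ≈ 0.257

Let H be the event that the patient has the disease. P(H) = 0.06, so P(¬H) = 0.94. With E the 'positive' result, P(E|H) = 0.76 and P(E|¬H) = 0.14.
P(E) = 0.76·0.06 + 0.14·0.94 = 0.045600 + 0.13160 = 0.17720.
By Bayes' theorem, P(H|E) = 0.045600 / 0.17720 = 0.257.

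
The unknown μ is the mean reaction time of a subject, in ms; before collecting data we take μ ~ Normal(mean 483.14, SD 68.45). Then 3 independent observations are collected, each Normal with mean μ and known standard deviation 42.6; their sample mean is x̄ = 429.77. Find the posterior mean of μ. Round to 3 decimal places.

With known σ, the Normal prior is conjugate. Weight on the data is w = (n/σ²)/(n/σ² + 1/τ₀²) = 0.00165311/(0.00165311+0.00021343) = 0.88566.
Posterior mean = w·x̄ + (1−w)·μ₀ = 0.88566·429.77 + 0.11434·483.14 = 435.873.

Posterior mean ≈ 435.873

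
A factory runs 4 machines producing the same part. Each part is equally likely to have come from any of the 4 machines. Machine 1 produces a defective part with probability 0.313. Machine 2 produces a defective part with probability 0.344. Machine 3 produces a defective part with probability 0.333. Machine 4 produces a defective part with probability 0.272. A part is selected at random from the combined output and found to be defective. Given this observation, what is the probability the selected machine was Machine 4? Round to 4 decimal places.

P(defective|M1) = 0.313; P(defective|M2) = 0.344; P(defective|M3) = 0.333; P(defective|M4) = 0.272.
Prior × likelihood for each source: 0.25·0.313=0.07825, 0.25·0.344=0.08600, 0.25·0.333=0.08325, 0.25·0.272=0.06800. Summing gives P(defective) = 0.31550.
P(Machine 4 | defective) = 0.06800 / 0.31550 = 0.2155.

Posterior probability ≈ 0.2155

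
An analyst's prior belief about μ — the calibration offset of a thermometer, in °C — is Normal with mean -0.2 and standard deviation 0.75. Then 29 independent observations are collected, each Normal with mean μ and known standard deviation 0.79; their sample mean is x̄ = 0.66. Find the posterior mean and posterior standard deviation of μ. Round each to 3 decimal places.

Posterior mean ≈ 0.628; posterior SD ≈ 0.144

With known σ, the Normal prior is conjugate. Weight on the data is w = (n/σ²)/(n/σ² + 1/τ₀²) = 46.4669/(46.4669+1.77778) = 0.96315.
Posterior mean = w·x̄ + (1−w)·μ₀ = 0.96315·0.66 + 0.036849·-0.2 = 0.628. Posterior variance = 1/(46.4669+1.77778) = 0.0207277, so SD = 0.144.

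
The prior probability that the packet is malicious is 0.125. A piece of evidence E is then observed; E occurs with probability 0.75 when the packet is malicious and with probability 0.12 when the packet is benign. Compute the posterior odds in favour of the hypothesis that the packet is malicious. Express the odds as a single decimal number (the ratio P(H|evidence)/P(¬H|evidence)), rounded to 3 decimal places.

Posterior odds ≈ 0.893

Prior odds = 0.125/(1−0.125) = 0.14286. In log-odds, ln(0.14286) = -1.9459.
Add log likelihood ratio: ln(6.2500) = 1.8326.
Posterior log-odds = -0.11333, so posterior odds = exp(-0.11333) = 0.89286.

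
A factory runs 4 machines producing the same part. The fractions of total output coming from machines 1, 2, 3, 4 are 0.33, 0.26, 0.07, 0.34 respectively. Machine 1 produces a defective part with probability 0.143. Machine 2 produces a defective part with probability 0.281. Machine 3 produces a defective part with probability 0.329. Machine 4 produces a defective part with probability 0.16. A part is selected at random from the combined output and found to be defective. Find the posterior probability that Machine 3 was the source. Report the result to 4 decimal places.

P(defective|M1) = 0.143; P(defective|M2) = 0.281; P(defective|M3) = 0.329; P(defective|M4) = 0.16.
Prior × likelihood for each source: 0.33·0.143=0.04719, 0.26·0.281=0.07306, 0.07·0.329=0.02303, 0.34·0.16=0.05440. Summing gives P(defective) = 0.19768.
P(Machine 3 | defective) = 0.02303 / 0.19768 = 0.1165.

Posterior probability ≈ 0.1165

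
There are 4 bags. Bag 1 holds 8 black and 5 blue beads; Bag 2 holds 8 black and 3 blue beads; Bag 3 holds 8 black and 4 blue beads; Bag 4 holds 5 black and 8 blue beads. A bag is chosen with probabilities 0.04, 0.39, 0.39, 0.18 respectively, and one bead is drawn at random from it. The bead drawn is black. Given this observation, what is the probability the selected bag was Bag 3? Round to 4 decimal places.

Posterior probability ≈ 0.4079

Tabulate prior·likelihood by source: [1] prior 0.04, lik 0.6154, product 0.02462; [2] prior 0.39, lik 0.7273, product 0.2836; [3] prior 0.39, lik 0.6667, product 0.2600; [4] prior 0.18, lik 0.3846, product 0.06923.
Normalizing constant = 0.63748; the posterior for Bag 3 is its product over the sum, 0.2600/0.63748 = 0.4079.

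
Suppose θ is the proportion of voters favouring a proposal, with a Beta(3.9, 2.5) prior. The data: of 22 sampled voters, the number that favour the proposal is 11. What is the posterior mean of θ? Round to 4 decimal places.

The binomial likelihood is conjugate to the Beta prior: with 11 successes and 11 failures, the posterior is Beta(3.9+11, 2.5+11) = Beta(14.9, 13.5).
Posterior mean = α/(α+β) = 14.9/28.4 = 0.5246.

Posterior mean ≈ 0.5246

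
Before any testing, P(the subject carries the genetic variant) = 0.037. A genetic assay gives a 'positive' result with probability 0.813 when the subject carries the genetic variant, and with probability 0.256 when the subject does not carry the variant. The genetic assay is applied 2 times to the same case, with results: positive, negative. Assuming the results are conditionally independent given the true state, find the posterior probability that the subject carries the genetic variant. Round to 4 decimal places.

With H the event that the subject carries the genetic variant, the joint likelihood of the observed sequence is P(data|H) = 0.813·0.187 = 0.15203 and P(data|¬H) = 0.256·0.744 = 0.19046.
Bayes: P(H|data) = 0.037·0.15203 / (0.037·0.15203 + 0.963·0.19046) = 0.0056251/0.18904 = 0.0298.

Posterior P(H) ≈ 0.0298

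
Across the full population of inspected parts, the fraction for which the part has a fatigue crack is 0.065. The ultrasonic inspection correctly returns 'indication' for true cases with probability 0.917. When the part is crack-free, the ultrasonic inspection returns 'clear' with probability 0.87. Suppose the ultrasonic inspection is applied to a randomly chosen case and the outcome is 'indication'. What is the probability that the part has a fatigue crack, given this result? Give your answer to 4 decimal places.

Write H for 'the part has a fatigue crack'. Prior odds H:¬H = 0.065/0.935 = 0.069519. For the 'indication' outcome, the likelihood ratio is 0.917/0.13 = 7.0538.
Posterior odds = 0.069519 × 7.0538 = 0.49037, so P(H|E) = 0.49037/(1+0.49037) = 0.3290.

P(H | E) ≈ 0.3290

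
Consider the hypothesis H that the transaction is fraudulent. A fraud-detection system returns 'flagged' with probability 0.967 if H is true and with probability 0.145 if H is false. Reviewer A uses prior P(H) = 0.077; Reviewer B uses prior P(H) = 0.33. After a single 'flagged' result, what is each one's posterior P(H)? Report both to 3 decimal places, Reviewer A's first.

Reviewer A: 0.357; Reviewer B: 0.767

P('+'|H) = 0.967, P('+'|¬H) = 0.145.
Reviewer A: numerator 0.967·0.077 = 0.074459; evidence = 0.074459+0.145·0.923 = 0.20829; posterior = 0.357.
Reviewer B: numerator 0.967·0.33 = 0.31911; evidence = 0.31911+0.145·0.67 = 0.41626; posterior = 0.767.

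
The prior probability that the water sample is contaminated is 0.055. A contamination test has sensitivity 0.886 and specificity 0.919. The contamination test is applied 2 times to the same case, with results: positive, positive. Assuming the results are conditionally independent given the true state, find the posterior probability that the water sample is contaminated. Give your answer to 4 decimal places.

Posterior P(H) ≈ 0.8744

Let H be the event that the water sample is contaminated; start with P(H) = 0.055. P('positive'|H) = 0.886, P('positive'|¬H) = 0.081.
Update on result 1 ('positive'): P(H) ← 0.886·0.0550 / (0.886·0.0550 + 0.081·0.9450) = 0.048730/0.12527 = 0.3890.
Update on result 2 ('positive'): P(H) ← 0.886·0.3890 / (0.886·0.3890 + 0.081·0.6110) = 0.34464/0.39413 = 0.8744.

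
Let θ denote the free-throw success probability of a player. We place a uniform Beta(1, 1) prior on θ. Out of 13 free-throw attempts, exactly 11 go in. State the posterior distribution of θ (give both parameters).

The binomial likelihood is conjugate to the Beta prior: with 11 successes and 2 failures, the posterior is Beta(1+11, 1+2) = Beta(12, 3).

Posterior: Beta(12, 3)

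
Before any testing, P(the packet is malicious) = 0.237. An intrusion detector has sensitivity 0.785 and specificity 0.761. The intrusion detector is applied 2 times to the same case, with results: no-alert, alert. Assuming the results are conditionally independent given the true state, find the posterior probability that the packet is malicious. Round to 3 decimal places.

Posterior P(H) ≈ 0.224

With H the event that the packet is malicious, the joint likelihood of the observed sequence is P(data|H) = 0.215·0.785 = 0.16878 and P(data|¬H) = 0.761·0.239 = 0.18188.
Bayes: P(H|data) = 0.237·0.16878 / (0.237·0.16878 + 0.763·0.18188) = 0.040000/0.17877 = 0.2237.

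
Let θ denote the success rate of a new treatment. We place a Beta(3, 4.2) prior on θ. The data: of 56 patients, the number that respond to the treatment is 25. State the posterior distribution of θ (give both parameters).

Posterior: Beta(28, 35.2)

The binomial likelihood is conjugate to the Beta prior: with 25 successes and 31 failures, the posterior is Beta(3+25, 4.2+31) = Beta(28, 35.2).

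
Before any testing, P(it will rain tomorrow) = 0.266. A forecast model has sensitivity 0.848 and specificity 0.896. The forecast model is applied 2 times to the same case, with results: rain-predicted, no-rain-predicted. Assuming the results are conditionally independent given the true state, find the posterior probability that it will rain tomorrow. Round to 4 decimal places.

Let H be the event that it will rain tomorrow; start with P(H) = 0.266. P('rain-predicted'|H) = 0.848, P('rain-predicted'|¬H) = 0.104.
Update on result 1 ('rain-predicted'): P(H) ← 0.848·0.2660 / (0.848·0.2660 + 0.104·0.7340) = 0.22557/0.30190 = 0.7472.
Update on result 2 ('no-rain-predicted'): P(H) ← 0.152·0.7472 / (0.152·0.7472 + 0.896·0.2528) = 0.11357/0.34012 = 0.3339.

Posterior P(H) ≈ 0.3339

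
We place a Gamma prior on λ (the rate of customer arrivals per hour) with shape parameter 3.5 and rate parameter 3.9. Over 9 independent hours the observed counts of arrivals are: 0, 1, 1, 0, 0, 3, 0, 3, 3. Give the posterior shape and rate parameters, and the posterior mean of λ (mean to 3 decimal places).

The Poisson likelihood adds the total count to the shape and the number of exposure periods to the rate. Here ∑xᵢ = 11 and n = 9, so shape 3.5→14.5 and rate 3.9→12.9.
E[λ | data] = 14.5/12.9 = 1.124.

Posterior: Gamma(shape=14.5, rate=12.9); mean ≈ 1.124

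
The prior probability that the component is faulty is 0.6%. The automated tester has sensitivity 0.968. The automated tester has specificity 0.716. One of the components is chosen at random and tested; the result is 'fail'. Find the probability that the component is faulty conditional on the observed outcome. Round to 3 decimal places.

P(H | E) ≈ 0.020

Write H for 'the component is faulty'. Prior odds H:¬H = 0.006/0.994 = 0.0060362. For the 'fail' outcome, the likelihood ratio is 0.968/0.284 = 3.4085.
Posterior odds = 0.0060362 × 3.4085 = 0.020574, so P(H|E) = 0.020574/(1+0.020574) = 0.020.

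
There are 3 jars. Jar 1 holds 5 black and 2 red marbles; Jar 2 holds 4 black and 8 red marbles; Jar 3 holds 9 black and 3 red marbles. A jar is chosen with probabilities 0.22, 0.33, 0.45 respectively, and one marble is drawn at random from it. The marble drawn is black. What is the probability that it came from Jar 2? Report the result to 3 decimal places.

Posterior probability ≈ 0.182

P(black|Jar 1) = 0.7143; P(black|Jar 2) = 0.3333; P(black|Jar 3) = 0.75.
Prior × likelihood for each source: 0.22·0.7143=0.1571, 0.33·0.3333=0.1100, 0.45·0.75=0.3375. Summing gives P(black) = 0.60464.
P(Jar 2 | black) = 0.1100 / 0.60464 = 0.182.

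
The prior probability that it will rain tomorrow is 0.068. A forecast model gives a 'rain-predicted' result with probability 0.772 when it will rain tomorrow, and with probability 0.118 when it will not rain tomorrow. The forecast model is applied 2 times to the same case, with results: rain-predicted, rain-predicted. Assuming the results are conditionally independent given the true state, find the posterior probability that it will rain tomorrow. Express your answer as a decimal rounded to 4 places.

With H the event that it will rain tomorrow, the joint likelihood of the observed sequence is P(data|H) = 0.772·0.772 = 0.59598 and P(data|¬H) = 0.118·0.118 = 0.013924.
Bayes: P(H|data) = 0.068·0.59598 / (0.068·0.59598 + 0.932·0.013924) = 0.040527/0.053504 = 0.7575.

Posterior P(H) ≈ 0.7575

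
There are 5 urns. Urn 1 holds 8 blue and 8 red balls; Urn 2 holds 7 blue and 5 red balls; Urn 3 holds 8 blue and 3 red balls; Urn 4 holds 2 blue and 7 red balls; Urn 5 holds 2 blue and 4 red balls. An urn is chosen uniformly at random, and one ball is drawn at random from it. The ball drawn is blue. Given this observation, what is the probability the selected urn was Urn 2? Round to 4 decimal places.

Posterior probability ≈ 0.2465

Tabulate prior·likelihood by source: [1] prior 0.2, lik 0.5, product 0.1000; [2] prior 0.2, lik 0.5833, product 0.1167; [3] prior 0.2, lik 0.7273, product 0.1455; [4] prior 0.2, lik 0.2222, product 0.04444; [5] prior 0.2, lik 0.3333, product 0.06667.
Normalizing constant = 0.47323; the posterior for Urn 2 is its product over the sum, 0.1167/0.47323 = 0.2465.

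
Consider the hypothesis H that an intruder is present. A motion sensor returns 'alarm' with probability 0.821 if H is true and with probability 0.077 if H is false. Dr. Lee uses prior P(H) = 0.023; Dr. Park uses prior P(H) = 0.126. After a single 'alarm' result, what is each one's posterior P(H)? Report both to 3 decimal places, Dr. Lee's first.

The likelihood ratio for an 'alarm' result is 0.821/0.077 = 10.662.
Dr. Lee: prior odds 0.023/0.977 = 0.023541; posterior odds 0.25101; posterior probability 0.201.
Dr. Park: prior odds 0.126/0.874 = 0.14416; posterior odds 1.5371; posterior probability 0.606.

Dr. Lee: 0.201; Dr. Park: 0.606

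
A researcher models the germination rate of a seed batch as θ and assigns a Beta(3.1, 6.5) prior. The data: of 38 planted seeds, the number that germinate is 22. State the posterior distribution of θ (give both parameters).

The binomial likelihood is conjugate to the Beta prior: with 22 successes and 16 failures, the posterior is Beta(3.1+22, 6.5+16) = Beta(25.1, 22.5).

Posterior: Beta(25.1, 22.5)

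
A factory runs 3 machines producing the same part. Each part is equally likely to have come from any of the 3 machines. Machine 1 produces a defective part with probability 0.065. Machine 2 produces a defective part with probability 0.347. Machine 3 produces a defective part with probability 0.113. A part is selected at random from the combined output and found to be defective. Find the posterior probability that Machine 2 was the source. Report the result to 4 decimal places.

P(defective|M1) = 0.065; P(defective|M2) = 0.347; P(defective|M3) = 0.113.
Prior × likelihood for each source: 0.333333·0.065=0.02167, 0.333333·0.347=0.1157, 0.333333·0.113=0.03767. Summing gives P(defective) = 0.17500.
P(Machine 2 | defective) = 0.1157 / 0.17500 = 0.6610.

Posterior probability ≈ 0.6610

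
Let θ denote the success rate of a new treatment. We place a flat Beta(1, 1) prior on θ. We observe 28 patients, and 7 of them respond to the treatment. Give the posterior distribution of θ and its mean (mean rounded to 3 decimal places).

Posterior: Beta(8, 22); mean ≈ 0.267

Observing 7 successes and 21 failures updates Beta(1, 1) by adding the success and failure counts to the two shape parameters: α = 1+7 = 8, β = 1+21 = 22.
Posterior mean = α/(α+β) = 8/30 = 0.267.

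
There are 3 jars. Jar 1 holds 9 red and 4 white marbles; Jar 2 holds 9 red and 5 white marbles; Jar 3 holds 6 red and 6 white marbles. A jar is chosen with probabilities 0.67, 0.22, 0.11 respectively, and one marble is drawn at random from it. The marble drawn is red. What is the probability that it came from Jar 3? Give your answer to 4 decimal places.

Posterior probability ≈ 0.0833

Tabulate prior·likelihood by source: [1] prior 0.67, lik 0.6923, product 0.4638; [2] prior 0.22, lik 0.6429, product 0.1414; [3] prior 0.11, lik 0.5, product 0.05500.
Normalizing constant = 0.66027; the posterior for Jar 3 is its product over the sum, 0.05500/0.66027 = 0.0833.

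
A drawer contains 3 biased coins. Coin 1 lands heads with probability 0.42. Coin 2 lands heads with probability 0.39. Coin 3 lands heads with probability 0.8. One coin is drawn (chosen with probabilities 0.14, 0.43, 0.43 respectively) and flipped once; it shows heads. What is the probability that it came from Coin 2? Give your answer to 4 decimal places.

Tabulate prior·likelihood by source: [1] prior 0.14, lik 0.42, product 0.05880; [2] prior 0.43, lik 0.39, product 0.1677; [3] prior 0.43, lik 0.8, product 0.3440.
Normalizing constant = 0.57050; the posterior for Coin 2 is its product over the sum, 0.1677/0.57050 = 0.2940.

Posterior probability ≈ 0.2940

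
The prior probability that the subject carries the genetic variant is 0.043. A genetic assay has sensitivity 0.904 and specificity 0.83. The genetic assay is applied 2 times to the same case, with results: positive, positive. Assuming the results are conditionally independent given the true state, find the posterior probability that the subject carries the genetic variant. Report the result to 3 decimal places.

Posterior P(H) ≈ 0.560

Let H be the event that the subject carries the genetic variant; start with P(H) = 0.043. P('positive'|H) = 0.904, P('positive'|¬H) = 0.17.
Update on result 1 ('positive'): P(H) ← 0.904·0.0430 / (0.904·0.0430 + 0.17·0.9570) = 0.038872/0.20156 = 0.1929.
Update on result 2 ('positive'): P(H) ← 0.904·0.1929 / (0.904·0.1929 + 0.17·0.8071) = 0.17434/0.31155 = 0.5596.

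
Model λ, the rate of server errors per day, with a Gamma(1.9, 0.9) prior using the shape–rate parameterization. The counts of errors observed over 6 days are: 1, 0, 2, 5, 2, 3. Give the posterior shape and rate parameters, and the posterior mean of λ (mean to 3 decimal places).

The Poisson likelihood adds the total count to the shape and the number of exposure periods to the rate. Here ∑xᵢ = 13 and n = 6, so shape 1.9→14.9 and rate 0.9→6.9.
E[λ | data] = 14.9/6.9 = 2.159.

Posterior: Gamma(shape=14.9, rate=6.9); mean ≈ 2.159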